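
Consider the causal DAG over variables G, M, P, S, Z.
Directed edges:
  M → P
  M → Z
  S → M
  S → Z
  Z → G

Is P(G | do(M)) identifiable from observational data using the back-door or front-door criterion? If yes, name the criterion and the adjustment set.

P(G|do(M)): backdoor, adjust for {S}.

desc(M)\{M}={G,P,Z}; candidates ⊆ {S}.
size 0: {}; under {} M still reaches {G,S,Z} ∋ G.
{S}: M⊥G given {S} in G with M→· removed — back-door holds.
P(G|do(M)) = Σ_{S} P(G|M,S)·P(S).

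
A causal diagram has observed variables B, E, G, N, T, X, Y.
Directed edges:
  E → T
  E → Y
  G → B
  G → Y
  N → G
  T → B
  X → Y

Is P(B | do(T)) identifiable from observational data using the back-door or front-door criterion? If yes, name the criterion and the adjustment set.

desc(T)\{T}={B}; candidates ⊆ {E,G,N,X,Y}.
∅: T⊥B given ∅ in G with T→· removed — back-door holds.
P(B|do(T)) = P(B|T) — no adjustment needed.

P(B|do(T)): backdoor, adjust for ∅.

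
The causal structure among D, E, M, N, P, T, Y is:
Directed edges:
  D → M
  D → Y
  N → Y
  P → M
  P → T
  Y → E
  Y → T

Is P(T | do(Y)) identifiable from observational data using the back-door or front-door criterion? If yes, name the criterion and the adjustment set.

desc(Y)\{Y}={E,T}; candidates ⊆ {D,M,N,P}.
∅: Y⊥T given ∅ in G with Y→· removed — back-door holds.
P(T|do(Y)) = P(T|Y) — no adjustment needed.

P(T|do(Y)): backdoor, adjust for ∅.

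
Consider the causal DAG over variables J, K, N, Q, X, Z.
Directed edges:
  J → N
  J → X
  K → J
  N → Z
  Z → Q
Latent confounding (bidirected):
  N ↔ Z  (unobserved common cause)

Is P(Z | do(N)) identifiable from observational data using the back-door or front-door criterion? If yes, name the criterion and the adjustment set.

P(Z|do(N)): not identifiable (no BD/FD set).

desc(N)\{N}={Q,Z}; candidates ⊆ {J,K,X}.
N↔Z: latent back-door arc(s) into N.
size 0: {}; under {} N still reaches {J,K,Q,X,Z} ∋ Z.
size 1: {J}, {K}, {X}; under {J} N still reaches {Q,Z} ∋ Z.
size 2: {J,K}, {J,X}, {K,X}; under {J,K} N still reaches {Q,Z} ∋ Z.
N↔Z cannot be blocked by any observed set — no back-door set.
No mediator lies on a directed N→…→Z path.
Neither criterion identifies P(Z|do(N)) in this graph.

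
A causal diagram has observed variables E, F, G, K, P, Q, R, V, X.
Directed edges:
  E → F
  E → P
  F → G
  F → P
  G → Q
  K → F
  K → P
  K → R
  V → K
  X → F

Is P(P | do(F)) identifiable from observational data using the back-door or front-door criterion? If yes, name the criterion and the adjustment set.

P(P|do(F)): backdoor, adjust for {E, K}.

desc(F)\{F}={G,P,Q}; candidates ⊆ {E,K,R,V,X}.
size 0: {}; under {} F still reaches {E,K,P,R,V,X} ∋ P.
size 1: {E}, {K}, {R} …(+2); under {E} F still reaches {K,P,R,V,X} ∋ P.
{E,K}: F⊥P given {E,K} in G with F→· removed — back-door holds.
P(P|do(F)) = Σ_{E,K} P(P|F,E,K)·P(E,K).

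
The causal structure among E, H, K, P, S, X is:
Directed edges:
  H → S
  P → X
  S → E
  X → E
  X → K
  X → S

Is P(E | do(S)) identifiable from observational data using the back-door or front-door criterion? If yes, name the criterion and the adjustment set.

P(E|do(S)): backdoor, adjust for {X}.

desc(S)\{S}={E}; candidates ⊆ {H,K,P,X}.
size 0: {}; under {} S still reaches {E,H,K,P,X} ∋ E.
{X}: S⊥E given {X} in G with S→· removed — back-door holds.
P(E|do(S)) = Σ_{X} P(E|S,X)·P(X).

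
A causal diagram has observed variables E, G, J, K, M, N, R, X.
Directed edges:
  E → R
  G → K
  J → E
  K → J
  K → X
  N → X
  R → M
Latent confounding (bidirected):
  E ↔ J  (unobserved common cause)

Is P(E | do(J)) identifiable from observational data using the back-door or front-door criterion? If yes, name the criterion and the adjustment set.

desc(J)\{J}={E,M,R}; candidates ⊆ {G,K,N,X}.
J↔E: latent back-door arc(s) into J.
size 0: {}; under {} J still reaches {E,G,K,M,R,X} ∋ E.
size 1: {G}, {K}, {N} …(+1); under {G} J still reaches {E,K,M,R,X} ∋ E.
size 2: {G,K}, {G,N}, {G,X} …(+3); under {G,K} J still reaches {E,M,R} ∋ E.
J↔E cannot be blocked by any observed set — no back-door set.
No mediator lies on a directed J→…→E path.
Neither criterion identifies P(E|do(J)) in this graph.

P(E|do(J)): not identifiable (no BD/FD set).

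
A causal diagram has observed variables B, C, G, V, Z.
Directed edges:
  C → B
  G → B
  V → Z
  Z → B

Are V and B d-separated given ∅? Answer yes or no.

No — V and B are d-connected given ∅.

Bayes-Ball from V | ∅ reaches {B,Z}.
B ∈ reach(V|∅) ⇒ V ⊥̸ B | ∅.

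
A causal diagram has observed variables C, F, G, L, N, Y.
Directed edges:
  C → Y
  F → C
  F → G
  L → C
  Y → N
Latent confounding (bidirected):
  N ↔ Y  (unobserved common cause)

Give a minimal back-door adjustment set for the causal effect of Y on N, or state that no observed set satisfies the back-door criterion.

Y→N: no observed back-door set.

desc(Y)\{Y}={N}; candidates ⊆ {C,F,G,L}.
Y↔N: latent back-door arc(s) into Y.
size 0: {}; under {} Y still reaches {C,F,G,L,N} ∋ N.
size 1: {C}, {F}, {G} …(+1); under {C} Y still reaches {N} ∋ N.
size 2: {C,F}, {C,G}, {C,L} …(+3); under {C,F} Y still reaches {N} ∋ N.
Y↔N cannot be blocked by any observed set — no back-door set.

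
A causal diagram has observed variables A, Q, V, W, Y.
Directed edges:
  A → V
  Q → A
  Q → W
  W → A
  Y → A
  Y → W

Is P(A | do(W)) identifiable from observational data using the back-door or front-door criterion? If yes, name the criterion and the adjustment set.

P(A|do(W)): backdoor, adjust for {Q, Y}.

desc(W)\{W}={A,V}; candidates ⊆ {Q,Y}.
size 0: {}; under {} W still reaches {A,Q,V,Y} ∋ A.
size 1: {Q}, {Y}; under {Q} W still reaches {A,V,Y} ∋ A.
{Q,Y}: W⊥A given {Q,Y} in G with W→· removed — back-door holds.
P(A|do(W)) = Σ_{Q,Y} P(A|W,Q,Y)·P(Q,Y).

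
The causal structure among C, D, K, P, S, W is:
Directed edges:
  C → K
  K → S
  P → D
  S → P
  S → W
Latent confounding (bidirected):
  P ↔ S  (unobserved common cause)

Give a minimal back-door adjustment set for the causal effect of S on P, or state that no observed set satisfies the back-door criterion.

desc(S)\{S}={D,P,W}; candidates ⊆ {C,K}.
S↔P: latent back-door arc(s) into S.
size 0: {}; under {} S still reaches {C,D,K,P} ∋ P.
size 1: {C}, {K}; under {C} S still reaches {D,K,P} ∋ P.
size 2: {C,K}; under {C,K} S still reaches {D,P} ∋ P.
S↔P cannot be blocked by any observed set — no back-door set.

S→P: no observed back-door set.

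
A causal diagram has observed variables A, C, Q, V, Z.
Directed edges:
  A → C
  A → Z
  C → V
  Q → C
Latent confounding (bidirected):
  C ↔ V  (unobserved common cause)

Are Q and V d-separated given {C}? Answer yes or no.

No — Q and V are d-connected given {C}.

Bayes-Ball from Q | {C} reaches {A,V,Z}.
V ∈ reach(Q|{C}) ⇒ Q ⊥̸ V | {C}.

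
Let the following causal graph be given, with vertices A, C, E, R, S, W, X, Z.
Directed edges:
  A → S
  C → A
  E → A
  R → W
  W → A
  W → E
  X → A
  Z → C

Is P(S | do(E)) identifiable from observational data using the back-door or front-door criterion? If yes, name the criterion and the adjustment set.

P(S|do(E)): backdoor, adjust for {W}.

desc(E)\{E}={A,S}; candidates ⊆ {C,R,W,X,Z}.
size 0: {}; under {} E still reaches {A,R,S,W} ∋ S.
{W}: E⊥S given {W} in G with E→· removed — back-door holds.
P(S|do(E)) = Σ_{W} P(S|E,W)·P(W).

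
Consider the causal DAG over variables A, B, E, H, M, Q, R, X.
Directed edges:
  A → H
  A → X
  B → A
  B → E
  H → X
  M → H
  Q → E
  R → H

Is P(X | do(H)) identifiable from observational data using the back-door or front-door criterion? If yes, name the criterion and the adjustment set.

desc(H)\{H}={X}; candidates ⊆ {A,B,E,M,Q,R}.
size 0: {}; under {} H still reaches {A,B,E,M,R,X} ∋ X.
{A}: H⊥X given {A} in G with H→· removed — back-door holds.
P(X|do(H)) = Σ_{A} P(X|H,A)·P(A).

P(X|do(H)): backdoor, adjust for {A}.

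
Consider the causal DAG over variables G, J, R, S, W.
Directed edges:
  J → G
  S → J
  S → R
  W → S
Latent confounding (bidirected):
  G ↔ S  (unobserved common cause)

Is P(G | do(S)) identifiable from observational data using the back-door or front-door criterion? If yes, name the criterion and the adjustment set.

desc(S)\{S}={G,J,R}; candidates ⊆ {W}.
S↔G: latent back-door arc(s) into S.
size 0: {}; under {} S still reaches {G,W} ∋ G.
size 1: {W}; under {W} S still reaches {G} ∋ G.
S↔G cannot be blocked by any observed set — no back-door set.
{J}: (i) intercepts every directed S→G path; (ii) no back-door S→{J}; (iii) {S} blocks every back-door {J}→G. Front-door holds.
P(G|do(S)) = Σ_{J} P(J|S) Σ_{S'} P(G|J,S')P(S').

P(G|do(S)): frontdoor, adjust for {J}.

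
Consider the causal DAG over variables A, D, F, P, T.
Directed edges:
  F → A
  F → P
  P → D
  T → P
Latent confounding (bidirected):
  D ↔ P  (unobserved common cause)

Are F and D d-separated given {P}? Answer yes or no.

No — F and D are d-connected given {P}.

Bayes-Ball from F | {P} reaches {A,D,T}.
D ∈ reach(F|{P}) ⇒ F ⊥̸ D | {P}.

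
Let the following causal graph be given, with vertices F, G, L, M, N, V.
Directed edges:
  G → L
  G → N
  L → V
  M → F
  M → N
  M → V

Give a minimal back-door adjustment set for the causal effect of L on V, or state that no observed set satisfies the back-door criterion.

desc(L)\{L}={V}; candidates ⊆ {F,G,M,N}.
∅: L⊥V given ∅ in G with L→· removed — back-door holds.

L→V: minimal back-door set ∅.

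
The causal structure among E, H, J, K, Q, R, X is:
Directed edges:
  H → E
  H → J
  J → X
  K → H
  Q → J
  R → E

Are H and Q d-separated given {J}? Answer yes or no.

No — H and Q are d-connected given {J}.

Bayes-Ball from H | {J} reaches {E,K,Q}.
Q ∈ reach(H|{J}) ⇒ H ⊥̸ Q | {J}.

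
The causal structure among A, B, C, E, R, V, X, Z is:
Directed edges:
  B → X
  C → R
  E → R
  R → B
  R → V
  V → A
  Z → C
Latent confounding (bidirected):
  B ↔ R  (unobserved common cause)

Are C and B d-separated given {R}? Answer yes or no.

No — C and B are d-connected given {R}.

Bayes-Ball from C | {R} reaches {B,E,X,Z}.
B ∈ reach(C|{R}) ⇒ C ⊥̸ B | {R}.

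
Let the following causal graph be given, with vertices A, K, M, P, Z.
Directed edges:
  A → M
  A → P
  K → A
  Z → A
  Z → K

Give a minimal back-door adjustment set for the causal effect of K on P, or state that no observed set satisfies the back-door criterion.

K→P: minimal back-door set {Z}.

desc(K)\{K}={A,M,P}; candidates ⊆ {Z}.
size 0: {}; under {} K still reaches {A,M,P,Z} ∋ P.
{Z}: K⊥P given {Z} in G with K→· removed — back-door holds.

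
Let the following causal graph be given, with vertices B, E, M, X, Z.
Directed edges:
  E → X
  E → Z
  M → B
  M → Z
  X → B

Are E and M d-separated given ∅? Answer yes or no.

Yes — E ⊥ M | ∅.

Bayes-Ball from E | ∅ reaches {B,X,Z}.
M ∉ reach(E|∅) ⇒ E ⊥ M | ∅.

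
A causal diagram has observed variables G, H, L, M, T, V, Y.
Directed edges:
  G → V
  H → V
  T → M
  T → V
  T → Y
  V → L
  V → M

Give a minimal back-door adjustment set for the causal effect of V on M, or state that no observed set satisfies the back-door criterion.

V→M: minimal back-door set {T}.

desc(V)\{V}={L,M}; candidates ⊆ {G,H,T,Y}.
size 0: {}; under {} V still reaches {G,H,M,T,Y} ∋ M.
{T}: V⊥M given {T} in G with V→· removed — back-door holds.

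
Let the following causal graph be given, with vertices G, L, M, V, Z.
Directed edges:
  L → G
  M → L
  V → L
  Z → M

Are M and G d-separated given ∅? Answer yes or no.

No — M and G are d-connected given ∅.

Bayes-Ball from M | ∅ reaches {G,L,Z}.
G ∈ reach(M|∅) ⇒ M ⊥̸ G | ∅.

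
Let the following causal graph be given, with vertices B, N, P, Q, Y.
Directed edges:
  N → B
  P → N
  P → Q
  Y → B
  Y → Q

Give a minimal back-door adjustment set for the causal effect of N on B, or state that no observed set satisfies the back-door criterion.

N→B: minimal back-door set ∅.

desc(N)\{N}={B}; candidates ⊆ {P,Q,Y}.
∅: N⊥B given ∅ in G with N→· removed — back-door holds.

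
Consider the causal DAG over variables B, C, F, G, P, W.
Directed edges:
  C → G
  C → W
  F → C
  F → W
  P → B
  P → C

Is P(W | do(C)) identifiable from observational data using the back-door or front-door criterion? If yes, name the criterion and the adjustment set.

P(W|do(C)): backdoor, adjust for {F}.

desc(C)\{C}={G,W}; candidates ⊆ {B,F,P}.
size 0: {}; under {} C still reaches {B,F,P,W} ∋ W.
{F}: C⊥W given {F} in G with C→· removed — back-door holds.
P(W|do(C)) = Σ_{F} P(W|C,F)·P(F).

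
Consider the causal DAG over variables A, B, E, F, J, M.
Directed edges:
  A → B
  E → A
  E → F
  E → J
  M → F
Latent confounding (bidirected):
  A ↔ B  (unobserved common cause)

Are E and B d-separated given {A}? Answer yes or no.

Bayes-Ball from E | {A} reaches {B,F,J}.
B ∈ reach(E|{A}) ⇒ E ⊥̸ B | {A}.

No — E and B are d-connected given {A}.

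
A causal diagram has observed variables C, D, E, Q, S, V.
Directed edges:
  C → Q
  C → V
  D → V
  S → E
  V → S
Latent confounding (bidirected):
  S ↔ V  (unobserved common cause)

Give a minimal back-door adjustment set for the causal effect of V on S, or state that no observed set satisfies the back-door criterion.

desc(V)\{V}={E,S}; candidates ⊆ {C,D,Q}.
V↔S: latent back-door arc(s) into V.
size 0: {}; under {} V still reaches {C,D,E,Q,S} ∋ S.
size 1: {C}, {D}, {Q}; under {C} V still reaches {D,E,S} ∋ S.
size 2: {C,D}, {C,Q}, {D,Q}; under {C,D} V still reaches {E,S} ∋ S.
V↔S cannot be blocked by any observed set — no back-door set.

V→S: no observed back-door set.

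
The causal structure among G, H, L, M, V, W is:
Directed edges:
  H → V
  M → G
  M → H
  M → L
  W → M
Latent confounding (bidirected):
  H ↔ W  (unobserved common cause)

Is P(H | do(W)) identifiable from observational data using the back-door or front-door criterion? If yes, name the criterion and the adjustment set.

P(H|do(W)): frontdoor, adjust for {M}.

desc(W)\{W}={G,H,L,M,V}; candidates ⊆ {—}.
W↔H: latent back-door arc(s) into W.
size 0: {}; under {} W still reaches {H,V} ∋ H.
W↔H cannot be blocked by any observed set — no back-door set.
{M}: (i) intercepts every directed W→H path; (ii) no back-door W→{M}; (iii) {W} blocks every back-door {M}→H. Front-door holds.
P(H|do(W)) = Σ_{M} P(M|W) Σ_{W'} P(H|M,W')P(W').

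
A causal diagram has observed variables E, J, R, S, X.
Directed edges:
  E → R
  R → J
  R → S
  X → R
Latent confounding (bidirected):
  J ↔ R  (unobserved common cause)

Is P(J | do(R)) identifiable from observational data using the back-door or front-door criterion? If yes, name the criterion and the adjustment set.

desc(R)\{R}={J,S}; candidates ⊆ {E,X}.
R↔J: latent back-door arc(s) into R.
size 0: {}; under {} R still reaches {E,J,X} ∋ J.
size 1: {E}, {X}; under {E} R still reaches {J,X} ∋ J.
size 2: {E,X}; under {E,X} R still reaches {J} ∋ J.
R↔J cannot be blocked by any observed set — no back-door set.
No mediator lies on a directed R→…→J path.
Neither criterion identifies P(J|do(R)) in this graph.

P(J|do(R)): not identifiable (no BD/FD set).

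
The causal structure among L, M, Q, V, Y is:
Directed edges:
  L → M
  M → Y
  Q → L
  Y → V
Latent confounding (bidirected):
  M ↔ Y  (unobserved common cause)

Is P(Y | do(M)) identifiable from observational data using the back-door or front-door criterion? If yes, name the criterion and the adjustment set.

desc(M)\{M}={V,Y}; candidates ⊆ {L,Q}.
M↔Y: latent back-door arc(s) into M.
size 0: {}; under {} M still reaches {L,Q,V,Y} ∋ Y.
size 1: {L}, {Q}; under {L} M still reaches {V,Y} ∋ Y.
size 2: {L,Q}; under {L,Q} M still reaches {V,Y} ∋ Y.
M↔Y cannot be blocked by any observed set — no back-door set.
No mediator lies on a directed M→…→Y path.
Neither criterion identifies P(Y|do(M)) in this graph.

P(Y|do(M)): not identifiable (no BD/FD set).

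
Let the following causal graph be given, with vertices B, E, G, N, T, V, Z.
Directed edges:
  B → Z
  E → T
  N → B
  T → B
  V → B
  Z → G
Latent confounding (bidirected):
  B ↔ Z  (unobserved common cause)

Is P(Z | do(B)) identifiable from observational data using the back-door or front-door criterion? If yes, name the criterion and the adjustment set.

desc(B)\{B}={G,Z}; candidates ⊆ {E,N,T,V}.
B↔Z: latent back-door arc(s) into B.
size 0: {}; under {} B still reaches {E,G,N,T,V,Z} ∋ Z.
size 1: {E}, {N}, {T} …(+1); under {E} B still reaches {G,N,T,V,Z} ∋ Z.
size 2: {E,N}, {E,T}, {E,V} …(+3); under {E,N} B still reaches {G,T,V,Z} ∋ Z.
B↔Z cannot be blocked by any observed set — no back-door set.
No mediator lies on a directed B→…→Z path.
Neither criterion identifies P(Z|do(B)) in this graph.

P(Z|do(B)): not identifiable (no BD/FD set).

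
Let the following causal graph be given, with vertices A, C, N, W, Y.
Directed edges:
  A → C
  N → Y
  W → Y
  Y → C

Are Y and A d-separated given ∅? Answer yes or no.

Yes — Y ⊥ A | ∅.

Bayes-Ball from Y | ∅ reaches {C,N,W}.
A ∉ reach(Y|∅) ⇒ Y ⊥ A | ∅.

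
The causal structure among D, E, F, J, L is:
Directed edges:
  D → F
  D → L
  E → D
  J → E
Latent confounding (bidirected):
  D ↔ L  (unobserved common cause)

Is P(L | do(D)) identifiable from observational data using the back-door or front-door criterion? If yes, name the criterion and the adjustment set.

P(L|do(D)): not identifiable (no BD/FD set).

desc(D)\{D}={F,L}; candidates ⊆ {E,J}.
D↔L: latent back-door arc(s) into D.
size 0: {}; under {} D still reaches {E,J,L} ∋ L.
size 1: {E}, {J}; under {E} D still reaches {L} ∋ L.
size 2: {E,J}; under {E,J} D still reaches {L} ∋ L.
D↔L cannot be blocked by any observed set — no back-door set.
No mediator lies on a directed D→…→L path.
Neither criterion identifies P(L|do(D)) in this graph.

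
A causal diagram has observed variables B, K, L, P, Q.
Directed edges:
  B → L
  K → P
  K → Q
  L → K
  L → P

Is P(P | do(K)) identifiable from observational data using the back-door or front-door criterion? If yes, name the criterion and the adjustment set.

desc(K)\{K}={P,Q}; candidates ⊆ {B,L}.
size 0: {}; under {} K still reaches {B,L,P} ∋ P.
{L}: K⊥P given {L} in G with K→· removed — back-door holds.
P(P|do(K)) = Σ_{L} P(P|K,L)·P(L).

P(P|do(K)): backdoor, adjust for {L}.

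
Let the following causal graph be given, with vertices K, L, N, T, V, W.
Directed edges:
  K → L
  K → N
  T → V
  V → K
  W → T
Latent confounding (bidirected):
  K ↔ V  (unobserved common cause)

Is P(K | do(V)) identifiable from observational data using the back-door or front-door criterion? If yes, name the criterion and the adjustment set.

desc(V)\{V}={K,L,N}; candidates ⊆ {T,W}.
V↔K: latent back-door arc(s) into V.
size 0: {}; under {} V still reaches {K,L,N,T,W} ∋ K.
size 1: {T}, {W}; under {T} V still reaches {K,L,N} ∋ K.
size 2: {T,W}; under {T,W} V still reaches {K,L,N} ∋ K.
V↔K cannot be blocked by any observed set — no back-door set.
No mediator lies on a directed V→…→K path.
Neither criterion identifies P(K|do(V)) in this graph.

P(K|do(V)): not identifiable (no BD/FD set).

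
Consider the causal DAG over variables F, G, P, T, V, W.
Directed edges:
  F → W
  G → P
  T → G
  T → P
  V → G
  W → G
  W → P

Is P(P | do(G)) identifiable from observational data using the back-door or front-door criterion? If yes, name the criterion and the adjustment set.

P(P|do(G)): backdoor, adjust for {T, W}.

desc(G)\{G}={P}; candidates ⊆ {F,T,V,W}.
size 0: {}; under {} G still reaches {F,P,T,V,W} ∋ P.
size 1: {F}, {T}, {V} …(+1); under {F} G still reaches {P,T,V,W} ∋ P.
{T,W}: G⊥P given {T,W} in G with G→· removed — back-door holds.
P(P|do(G)) = Σ_{T,W} P(P|G,T,W)·P(T,W).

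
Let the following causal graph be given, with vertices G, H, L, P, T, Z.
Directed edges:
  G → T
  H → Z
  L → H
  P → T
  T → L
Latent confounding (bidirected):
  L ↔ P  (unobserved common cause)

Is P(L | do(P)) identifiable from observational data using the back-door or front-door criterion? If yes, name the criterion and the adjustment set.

desc(P)\{P}={H,L,T,Z}; candidates ⊆ {G}.
P↔L: latent back-door arc(s) into P.
size 0: {}; under {} P still reaches {H,L,Z} ∋ L.
size 1: {G}; under {G} P still reaches {H,L,Z} ∋ L.
P↔L cannot be blocked by any observed set — no back-door set.
{T}: (i) intercepts every directed P→L path; (ii) no back-door P→{T}; (iii) {P} blocks every back-door {T}→L. Front-door holds.
P(L|do(P)) = Σ_{T} P(T|P) Σ_{P'} P(L|T,P')P(P').

P(L|do(P)): frontdoor, adjust for {T}.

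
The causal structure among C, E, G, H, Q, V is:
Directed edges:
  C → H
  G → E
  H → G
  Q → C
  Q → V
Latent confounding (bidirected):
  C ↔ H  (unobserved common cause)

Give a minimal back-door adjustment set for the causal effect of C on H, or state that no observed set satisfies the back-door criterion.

C→H: no observed back-door set.

desc(C)\{C}={E,G,H}; candidates ⊆ {Q,V}.
C↔H: latent back-door arc(s) into C.
size 0: {}; under {} C still reaches {E,G,H,Q,V} ∋ H.
size 1: {Q}, {V}; under {Q} C still reaches {E,G,H} ∋ H.
size 2: {Q,V}; under {Q,V} C still reaches {E,G,H} ∋ H.
C↔H cannot be blocked by any observed set — no back-door set.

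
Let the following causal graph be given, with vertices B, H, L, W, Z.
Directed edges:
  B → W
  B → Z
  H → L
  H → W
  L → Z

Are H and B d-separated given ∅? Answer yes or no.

Yes — H ⊥ B | ∅.

Bayes-Ball from H | ∅ reaches {L,W,Z}.
B ∉ reach(H|∅) ⇒ H ⊥ B | ∅.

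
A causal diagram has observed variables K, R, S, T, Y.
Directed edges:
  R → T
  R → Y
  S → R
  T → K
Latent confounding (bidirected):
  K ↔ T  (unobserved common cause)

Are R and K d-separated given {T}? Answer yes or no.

Bayes-Ball from R | {T} reaches {K,S,Y}.
K ∈ reach(R|{T}) ⇒ R ⊥̸ K | {T}.

No — R and K are d-connected given {T}.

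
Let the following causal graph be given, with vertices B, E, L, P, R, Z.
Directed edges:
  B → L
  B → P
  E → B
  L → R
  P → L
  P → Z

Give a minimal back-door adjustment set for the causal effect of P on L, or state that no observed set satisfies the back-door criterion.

P→L: minimal back-door set {B}.

desc(P)\{P}={L,R,Z}; candidates ⊆ {B,E}.
size 0: {}; under {} P still reaches {B,E,L,R} ∋ L.
{B}: P⊥L given {B} in G with P→· removed — back-door holds.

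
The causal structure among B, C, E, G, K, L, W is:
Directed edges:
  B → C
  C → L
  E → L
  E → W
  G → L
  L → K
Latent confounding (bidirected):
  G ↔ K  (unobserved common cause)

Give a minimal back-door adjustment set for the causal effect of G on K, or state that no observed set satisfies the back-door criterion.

desc(G)\{G}={K,L}; candidates ⊆ {B,C,E,W}.
G↔K: latent back-door arc(s) into G.
size 0: {}; under {} G still reaches {K} ∋ K.
size 1: {B}, {C}, {E} …(+1); under {B} G still reaches {K} ∋ K.
size 2: {B,C}, {B,E}, {B,W} …(+3); under {B,C} G still reaches {K} ∋ K.
G↔K cannot be blocked by any observed set — no back-door set.

G→K: no observed back-door set.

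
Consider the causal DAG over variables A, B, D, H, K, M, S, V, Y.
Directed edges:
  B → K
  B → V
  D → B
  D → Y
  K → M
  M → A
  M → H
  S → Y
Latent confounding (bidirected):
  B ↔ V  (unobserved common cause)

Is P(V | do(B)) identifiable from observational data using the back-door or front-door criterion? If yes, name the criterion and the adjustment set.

P(V|do(B)): not identifiable (no BD/FD set).

desc(B)\{B}={A,H,K,M,V}; candidates ⊆ {D,S,Y}.
B↔V: latent back-door arc(s) into B.
size 0: {}; under {} B still reaches {D,V,Y} ∋ V.
size 1: {D}, {S}, {Y}; under {D} B still reaches {V} ∋ V.
size 2: {D,S}, {D,Y}, {S,Y}; under {D,S} B still reaches {V} ∋ V.
B↔V cannot be blocked by any observed set — no back-door set.
No mediator lies on a directed B→…→V path.
Neither criterion identifies P(V|do(B)) in this graph.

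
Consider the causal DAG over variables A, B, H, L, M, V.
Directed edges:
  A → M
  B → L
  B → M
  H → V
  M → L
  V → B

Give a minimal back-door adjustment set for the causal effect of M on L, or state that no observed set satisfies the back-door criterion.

desc(M)\{M}={L}; candidates ⊆ {A,B,H,V}.
size 0: {}; under {} M still reaches {A,B,H,L,V} ∋ L.
{B}: M⊥L given {B} in G with M→· removed — back-door holds.

M→L: minimal back-door set {B}.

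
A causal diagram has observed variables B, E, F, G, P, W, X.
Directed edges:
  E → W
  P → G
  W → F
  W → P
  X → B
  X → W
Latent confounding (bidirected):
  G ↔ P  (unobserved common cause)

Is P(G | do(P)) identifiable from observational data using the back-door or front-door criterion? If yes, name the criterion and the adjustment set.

desc(P)\{P}={G}; candidates ⊆ {B,E,F,W,X}.
P↔G: latent back-door arc(s) into P.
size 0: {}; under {} P still reaches {B,E,F,G,W,X} ∋ G.
size 1: {B}, {E}, {F} …(+2); under {B} P still reaches {E,F,G,W,X} ∋ G.
size 2: {B,E}, {B,F}, {B,W} …(+7); under {B,E} P still reaches {F,G,W,X} ∋ G.
P↔G cannot be blocked by any observed set — no back-door set.
No mediator lies on a directed P→…→G path.
Neither criterion identifies P(G|do(P)) in this graph.

P(G|do(P)): not identifiable (no BD/FD set).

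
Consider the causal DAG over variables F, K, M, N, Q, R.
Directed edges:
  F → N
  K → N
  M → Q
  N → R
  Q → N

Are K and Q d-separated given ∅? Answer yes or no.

Bayes-Ball from K | ∅ reaches {N,R}.
Q ∉ reach(K|∅) ⇒ K ⊥ Q | ∅.

Yes — K ⊥ Q | ∅.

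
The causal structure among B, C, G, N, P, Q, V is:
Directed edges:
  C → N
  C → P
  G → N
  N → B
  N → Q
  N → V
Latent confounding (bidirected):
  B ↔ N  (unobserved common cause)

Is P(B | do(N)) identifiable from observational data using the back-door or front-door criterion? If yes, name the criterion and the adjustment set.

desc(N)\{N}={B,Q,V}; candidates ⊆ {C,G,P}.
N↔B: latent back-door arc(s) into N.
size 0: {}; under {} N still reaches {B,C,G,P} ∋ B.
size 1: {C}, {G}, {P}; under {C} N still reaches {B,G} ∋ B.
size 2: {C,G}, {C,P}, {G,P}; under {C,G} N still reaches {B} ∋ B.
N↔B cannot be blocked by any observed set — no back-door set.
No mediator lies on a directed N→…→B path.
Neither criterion identifies P(B|do(N)) in this graph.

P(B|do(N)): not identifiable (no BD/FD set).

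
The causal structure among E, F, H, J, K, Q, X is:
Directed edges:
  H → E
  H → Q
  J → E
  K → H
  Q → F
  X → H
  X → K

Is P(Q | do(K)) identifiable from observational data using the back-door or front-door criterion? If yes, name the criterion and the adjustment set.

P(Q|do(K)): backdoor, adjust for {X}.

desc(K)\{K}={E,F,H,Q}; candidates ⊆ {J,X}.
size 0: {}; under {} K still reaches {E,F,H,Q,X} ∋ Q.
{X}: K⊥Q given {X} in G with K→· removed — back-door holds.
P(Q|do(K)) = Σ_{X} P(Q|K,X)·P(X).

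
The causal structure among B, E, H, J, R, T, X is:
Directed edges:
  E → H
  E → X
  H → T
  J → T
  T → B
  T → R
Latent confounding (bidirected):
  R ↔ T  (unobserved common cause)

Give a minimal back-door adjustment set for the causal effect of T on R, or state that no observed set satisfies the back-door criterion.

desc(T)\{T}={B,R}; candidates ⊆ {E,H,J,X}.
T↔R: latent back-door arc(s) into T.
size 0: {}; under {} T still reaches {E,H,J,R,X} ∋ R.
size 1: {E}, {H}, {J} …(+1); under {E} T still reaches {H,J,R} ∋ R.
size 2: {E,H}, {E,J}, {E,X} …(+3); under {E,H} T still reaches {J,R} ∋ R.
T↔R cannot be blocked by any observed set — no back-door set.

T→R: no observed back-door set.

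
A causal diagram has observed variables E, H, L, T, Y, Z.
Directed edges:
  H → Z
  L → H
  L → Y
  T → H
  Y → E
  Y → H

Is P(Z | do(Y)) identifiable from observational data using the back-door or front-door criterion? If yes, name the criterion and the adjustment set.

desc(Y)\{Y}={E,H,Z}; candidates ⊆ {L,T}.
size 0: {}; under {} Y still reaches {H,L,Z} ∋ Z.
{L}: Y⊥Z given {L} in G with Y→· removed — back-door holds.
P(Z|do(Y)) = Σ_{L} P(Z|Y,L)·P(L).

P(Z|do(Y)): backdoor, adjust for {L}.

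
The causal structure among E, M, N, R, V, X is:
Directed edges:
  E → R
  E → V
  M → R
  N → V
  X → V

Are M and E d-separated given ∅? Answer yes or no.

Bayes-Ball from M | ∅ reaches {R}.
E ∉ reach(M|∅) ⇒ M ⊥ E | ∅.

Yes — M ⊥ E | ∅.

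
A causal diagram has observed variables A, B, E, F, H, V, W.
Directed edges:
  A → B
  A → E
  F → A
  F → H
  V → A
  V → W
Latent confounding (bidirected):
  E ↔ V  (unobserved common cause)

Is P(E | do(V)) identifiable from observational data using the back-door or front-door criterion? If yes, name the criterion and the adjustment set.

P(E|do(V)): frontdoor, adjust for {A}.

desc(V)\{V}={A,B,E,W}; candidates ⊆ {F,H}.
V↔E: latent back-door arc(s) into V.
size 0: {}; under {} V still reaches {E} ∋ E.
size 1: {F}, {H}; under {F} V still reaches {E} ∋ E.
size 2: {F,H}; under {F,H} V still reaches {E} ∋ E.
V↔E cannot be blocked by any observed set — no back-door set.
{A}: (i) intercepts every directed V→E path; (ii) no back-door V→{A}; (iii) {V} blocks every back-door {A}→E. Front-door holds.
P(E|do(V)) = Σ_{A} P(A|V) Σ_{V'} P(E|A,V')P(V').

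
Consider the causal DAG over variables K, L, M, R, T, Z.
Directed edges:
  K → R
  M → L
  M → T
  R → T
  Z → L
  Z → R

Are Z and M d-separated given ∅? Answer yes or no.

Bayes-Ball from Z | ∅ reaches {L,R,T}.
M ∉ reach(Z|∅) ⇒ Z ⊥ M | ∅.

Yes — Z ⊥ M | ∅.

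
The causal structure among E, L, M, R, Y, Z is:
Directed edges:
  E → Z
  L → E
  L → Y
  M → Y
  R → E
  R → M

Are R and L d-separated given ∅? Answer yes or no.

Yes — R ⊥ L | ∅.

Bayes-Ball from R | ∅ reaches {E,M,Y,Z}.
L ∉ reach(R|∅) ⇒ R ⊥ L | ∅.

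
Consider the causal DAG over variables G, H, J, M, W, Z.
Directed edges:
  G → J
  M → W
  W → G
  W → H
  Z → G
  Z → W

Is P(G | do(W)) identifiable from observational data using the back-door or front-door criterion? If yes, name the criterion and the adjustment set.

desc(W)\{W}={G,H,J}; candidates ⊆ {M,Z}.
size 0: {}; under {} W still reaches {G,J,M,Z} ∋ G.
{Z}: W⊥G given {Z} in G with W→· removed — back-door holds.
P(G|do(W)) = Σ_{Z} P(G|W,Z)·P(Z).

P(G|do(W)): backdoor, adjust for {Z}.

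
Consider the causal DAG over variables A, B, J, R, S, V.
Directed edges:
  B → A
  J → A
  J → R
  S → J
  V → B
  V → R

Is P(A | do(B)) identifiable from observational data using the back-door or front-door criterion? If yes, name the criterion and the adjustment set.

desc(B)\{B}={A}; candidates ⊆ {J,R,S,V}.
∅: B⊥A given ∅ in G with B→· removed — back-door holds.
P(A|do(B)) = P(A|B) — no adjustment needed.

P(A|do(B)): backdoor, adjust for ∅.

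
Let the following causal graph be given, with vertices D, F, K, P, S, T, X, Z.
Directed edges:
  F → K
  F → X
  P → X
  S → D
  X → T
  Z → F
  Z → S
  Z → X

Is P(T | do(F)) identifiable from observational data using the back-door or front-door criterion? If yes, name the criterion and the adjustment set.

P(T|do(F)): backdoor, adjust for {Z}.

desc(F)\{F}={K,T,X}; candidates ⊆ {D,P,S,Z}.
size 0: {}; under {} F still reaches {D,S,T,X,Z} ∋ T.
{Z}: F⊥T given {Z} in G with F→· removed — back-door holds.
P(T|do(F)) = Σ_{Z} P(T|F,Z)·P(Z).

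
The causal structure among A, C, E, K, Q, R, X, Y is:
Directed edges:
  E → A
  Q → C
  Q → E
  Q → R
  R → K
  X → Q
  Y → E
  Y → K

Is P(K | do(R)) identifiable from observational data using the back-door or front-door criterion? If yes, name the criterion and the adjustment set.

P(K|do(R)): backdoor, adjust for ∅.

desc(R)\{R}={K}; candidates ⊆ {A,C,E,Q,X,Y}.
∅: R⊥K given ∅ in G with R→· removed — back-door holds.
P(K|do(R)) = P(K|R) — no adjustment needed.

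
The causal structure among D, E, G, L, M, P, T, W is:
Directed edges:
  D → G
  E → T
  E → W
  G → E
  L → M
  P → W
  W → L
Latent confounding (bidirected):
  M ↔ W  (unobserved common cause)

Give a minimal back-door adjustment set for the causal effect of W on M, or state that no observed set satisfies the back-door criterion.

desc(W)\{W}={L,M}; candidates ⊆ {D,E,G,P,T}.
W↔M: latent back-door arc(s) into W.
size 0: {}; under {} W still reaches {D,E,G,M,P,T} ∋ M.
size 1: {D}, {E}, {G} …(+2); under {D} W still reaches {E,G,M,P,T} ∋ M.
size 2: {D,E}, {D,G}, {D,P} …(+7); under {D,E} W still reaches {M,P} ∋ M.
W↔M cannot be blocked by any observed set — no back-door set.

W→M: no observed back-door set.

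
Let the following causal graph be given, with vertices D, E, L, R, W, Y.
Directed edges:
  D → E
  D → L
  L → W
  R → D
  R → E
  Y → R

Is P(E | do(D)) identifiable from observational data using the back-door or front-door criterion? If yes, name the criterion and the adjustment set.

desc(D)\{D}={E,L,W}; candidates ⊆ {R,Y}.
size 0: {}; under {} D still reaches {E,R,Y} ∋ E.
{R}: D⊥E given {R} in G with D→· removed — back-door holds.
P(E|do(D)) = Σ_{R} P(E|D,R)·P(R).

P(E|do(D)): backdoor, adjust for {R}.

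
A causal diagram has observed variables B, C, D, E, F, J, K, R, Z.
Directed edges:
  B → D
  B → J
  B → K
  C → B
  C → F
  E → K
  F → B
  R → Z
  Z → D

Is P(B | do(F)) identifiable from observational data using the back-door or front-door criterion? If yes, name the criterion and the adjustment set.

P(B|do(F)): backdoor, adjust for {C}.

desc(F)\{F}={B,D,J,K}; candidates ⊆ {C,E,R,Z}.
size 0: {}; under {} F still reaches {B,C,D,J,K} ∋ B.
{C}: F⊥B given {C} in G with F→· removed — back-door holds.
P(B|do(F)) = Σ_{C} P(B|F,C)·P(C).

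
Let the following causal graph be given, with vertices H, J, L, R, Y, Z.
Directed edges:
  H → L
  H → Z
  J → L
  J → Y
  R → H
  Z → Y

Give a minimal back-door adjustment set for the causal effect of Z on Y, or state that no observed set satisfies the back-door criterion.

Z→Y: minimal back-door set ∅.

desc(Z)\{Z}={Y}; candidates ⊆ {H,J,L,R}.
∅: Z⊥Y given ∅ in G with Z→· removed — back-door holds.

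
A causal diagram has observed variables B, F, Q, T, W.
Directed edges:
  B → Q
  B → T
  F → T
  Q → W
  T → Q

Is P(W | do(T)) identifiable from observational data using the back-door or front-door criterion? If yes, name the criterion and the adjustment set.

P(W|do(T)): backdoor, adjust for {B}.

desc(T)\{T}={Q,W}; candidates ⊆ {B,F}.
size 0: {}; under {} T still reaches {B,F,Q,W} ∋ W.
{B}: T⊥W given {B} in G with T→· removed — back-door holds.
P(W|do(T)) = Σ_{B} P(W|T,B)·P(B).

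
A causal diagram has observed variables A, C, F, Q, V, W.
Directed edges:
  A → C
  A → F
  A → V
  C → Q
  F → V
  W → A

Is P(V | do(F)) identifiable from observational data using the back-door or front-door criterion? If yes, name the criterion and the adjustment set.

desc(F)\{F}={V}; candidates ⊆ {A,C,Q,W}.
size 0: {}; under {} F still reaches {A,C,Q,V,W} ∋ V.
{A}: F⊥V given {A} in G with F→· removed — back-door holds.
P(V|do(F)) = Σ_{A} P(V|F,A)·P(A).

P(V|do(F)): backdoor, adjust for {A}.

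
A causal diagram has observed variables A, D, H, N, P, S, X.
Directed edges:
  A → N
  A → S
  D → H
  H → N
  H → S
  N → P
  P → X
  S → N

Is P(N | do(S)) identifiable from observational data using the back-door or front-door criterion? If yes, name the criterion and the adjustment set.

P(N|do(S)): backdoor, adjust for {A, H}.

desc(S)\{S}={N,P,X}; candidates ⊆ {A,D,H}.
size 0: {}; under {} S still reaches {A,D,H,N,P,X} ∋ N.
size 1: {A}, {D}, {H}; under {A} S still reaches {D,H,N,P,X} ∋ N.
{A,H}: S⊥N given {A,H} in G with S→· removed — back-door holds.
P(N|do(S)) = Σ_{A,H} P(N|S,A,H)·P(A,H).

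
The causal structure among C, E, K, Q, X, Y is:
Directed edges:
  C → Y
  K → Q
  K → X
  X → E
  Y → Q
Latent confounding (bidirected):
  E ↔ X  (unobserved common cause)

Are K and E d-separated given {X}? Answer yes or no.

No — K and E are d-connected given {X}.

Bayes-Ball from K | {X} reaches {E,Q}.
E ∈ reach(K|{X}) ⇒ K ⊥̸ E | {X}.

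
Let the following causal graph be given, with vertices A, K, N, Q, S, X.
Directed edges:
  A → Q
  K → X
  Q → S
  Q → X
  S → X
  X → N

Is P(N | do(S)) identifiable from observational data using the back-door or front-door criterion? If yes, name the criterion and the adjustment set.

P(N|do(S)): backdoor, adjust for {Q}.

desc(S)\{S}={N,X}; candidates ⊆ {A,K,Q}.
size 0: {}; under {} S still reaches {A,N,Q,X} ∋ N.
{Q}: S⊥N given {Q} in G with S→· removed — back-door holds.
P(N|do(S)) = Σ_{Q} P(N|S,Q)·P(Q).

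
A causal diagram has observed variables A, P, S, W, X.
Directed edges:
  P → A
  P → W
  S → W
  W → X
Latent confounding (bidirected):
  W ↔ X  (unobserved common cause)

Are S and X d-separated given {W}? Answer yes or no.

Bayes-Ball from S | {W} reaches {A,P,X}.
X ∈ reach(S|{W}) ⇒ S ⊥̸ X | {W}.

No — S and X are d-connected given {W}.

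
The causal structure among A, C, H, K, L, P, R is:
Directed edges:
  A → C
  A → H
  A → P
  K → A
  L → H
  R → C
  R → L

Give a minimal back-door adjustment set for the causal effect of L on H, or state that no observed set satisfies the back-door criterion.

L→H: minimal back-door set ∅.

desc(L)\{L}={H}; candidates ⊆ {A,C,K,P,R}.
∅: L⊥H given ∅ in G with L→· removed — back-door holds.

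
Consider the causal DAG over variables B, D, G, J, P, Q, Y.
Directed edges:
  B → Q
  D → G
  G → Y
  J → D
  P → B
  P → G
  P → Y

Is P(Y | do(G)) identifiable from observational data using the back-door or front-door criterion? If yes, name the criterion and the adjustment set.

desc(G)\{G}={Y}; candidates ⊆ {B,D,J,P,Q}.
size 0: {}; under {} G still reaches {B,D,J,P,Q,Y} ∋ Y.
{P}: G⊥Y given {P} in G with G→· removed — back-door holds.
P(Y|do(G)) = Σ_{P} P(Y|G,P)·P(P).

P(Y|do(G)): backdoor, adjust for {P}.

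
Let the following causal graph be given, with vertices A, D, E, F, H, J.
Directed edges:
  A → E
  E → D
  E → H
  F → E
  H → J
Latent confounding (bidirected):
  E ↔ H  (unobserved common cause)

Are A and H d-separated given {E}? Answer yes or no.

No — A and H are d-connected given {E}.

Bayes-Ball from A | {E} reaches {F,H,J}.
H ∈ reach(A|{E}) ⇒ A ⊥̸ H | {E}.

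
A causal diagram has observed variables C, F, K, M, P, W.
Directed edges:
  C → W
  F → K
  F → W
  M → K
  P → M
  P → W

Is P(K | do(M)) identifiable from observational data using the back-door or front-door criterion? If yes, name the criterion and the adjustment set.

desc(M)\{M}={K}; candidates ⊆ {C,F,P,W}.
∅: M⊥K given ∅ in G with M→· removed — back-door holds.
P(K|do(M)) = P(K|M) — no adjustment needed.

P(K|do(M)): backdoor, adjust for ∅.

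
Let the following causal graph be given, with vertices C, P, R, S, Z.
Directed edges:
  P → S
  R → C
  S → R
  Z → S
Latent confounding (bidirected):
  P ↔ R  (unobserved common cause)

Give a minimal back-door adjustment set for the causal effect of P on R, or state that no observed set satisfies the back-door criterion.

P→R: no observed back-door set.

desc(P)\{P}={C,R,S}; candidates ⊆ {Z}.
P↔R: latent back-door arc(s) into P.
size 0: {}; under {} P still reaches {C,R} ∋ R.
size 1: {Z}; under {Z} P still reaches {C,R} ∋ R.
P↔R cannot be blocked by any observed set — no back-door set.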